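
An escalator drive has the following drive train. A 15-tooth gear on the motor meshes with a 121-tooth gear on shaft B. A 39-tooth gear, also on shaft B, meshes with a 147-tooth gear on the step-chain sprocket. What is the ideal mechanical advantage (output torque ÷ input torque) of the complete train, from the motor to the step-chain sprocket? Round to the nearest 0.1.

Each stage contributes driven/driver: gear mesh 121/15 = 8.0667, gear mesh 147/39 = 3.7692.
Overall: 8.0667 × 3.7692 = 30.405.

30.4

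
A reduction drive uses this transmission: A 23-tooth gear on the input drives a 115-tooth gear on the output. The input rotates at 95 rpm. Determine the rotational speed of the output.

19 rpm

gear mesh 115/23 = 5 → 95/5 = 19 rpm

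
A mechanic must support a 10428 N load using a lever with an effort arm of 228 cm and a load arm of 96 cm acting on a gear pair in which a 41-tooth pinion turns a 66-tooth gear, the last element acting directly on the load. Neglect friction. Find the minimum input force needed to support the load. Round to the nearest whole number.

Lever MA = effort arm / load arm = 228/96 = 2.375.
Gear pair MA = 66/41 = 1.6098.
Combined ideal MA = 2.375 × 1.6098 = 3.8232.
Effort = load / MA = 10428 / 3.8232 = 2727.6 N.

2728 N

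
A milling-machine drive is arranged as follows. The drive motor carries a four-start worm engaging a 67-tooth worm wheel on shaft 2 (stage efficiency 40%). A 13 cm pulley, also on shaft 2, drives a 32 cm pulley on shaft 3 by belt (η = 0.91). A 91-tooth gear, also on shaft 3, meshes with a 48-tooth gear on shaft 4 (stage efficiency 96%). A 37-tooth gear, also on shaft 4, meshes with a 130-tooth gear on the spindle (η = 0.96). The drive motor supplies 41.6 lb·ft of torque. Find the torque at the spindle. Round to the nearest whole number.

1066 lb·ft

After the worm (67/4): 41.6 × 16.75 × 0.40 = 278.72 lb·ft
After the belt (32/13): 278.72 × 2.4615 × 0.91 = 624.33 lb·ft
After the gear mesh (48/91): 624.33 × 0.52747 × 0.96 = 316.15 lb·ft
After the gear mesh (130/37): 316.15 × 3.5135 × 0.96 = 1066.4 lb·ft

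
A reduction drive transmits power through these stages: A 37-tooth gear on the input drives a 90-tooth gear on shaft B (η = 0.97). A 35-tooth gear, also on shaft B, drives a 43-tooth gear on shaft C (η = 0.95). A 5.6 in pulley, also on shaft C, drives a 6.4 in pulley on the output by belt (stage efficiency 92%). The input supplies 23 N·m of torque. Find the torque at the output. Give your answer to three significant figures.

After the gear mesh (90/37): 23 × 2.4324 × 0.97 = 54.268 N·m
After the gear mesh (43/35): 54.268 × 1.2286 × 0.95 = 63.338 N·m
After the belt (6.4/5.6): 63.338 × 1.1429 × 0.92 = 66.595 N·m

66.6 N·m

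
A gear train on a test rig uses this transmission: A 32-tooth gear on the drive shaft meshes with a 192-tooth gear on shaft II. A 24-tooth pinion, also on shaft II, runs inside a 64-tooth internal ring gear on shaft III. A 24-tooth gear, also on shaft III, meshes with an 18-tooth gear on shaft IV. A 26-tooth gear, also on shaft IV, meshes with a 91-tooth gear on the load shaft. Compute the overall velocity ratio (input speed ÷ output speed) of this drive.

42

Each stage contributes driven/driver: gear mesh 192/32 = 6, internal gear 64/24 = 2.6667, gear mesh 18/24 = 0.75, gear mesh 91/26 = 3.5.
Overall: 6 × 2.6667 × 0.75 × 3.5 = 42.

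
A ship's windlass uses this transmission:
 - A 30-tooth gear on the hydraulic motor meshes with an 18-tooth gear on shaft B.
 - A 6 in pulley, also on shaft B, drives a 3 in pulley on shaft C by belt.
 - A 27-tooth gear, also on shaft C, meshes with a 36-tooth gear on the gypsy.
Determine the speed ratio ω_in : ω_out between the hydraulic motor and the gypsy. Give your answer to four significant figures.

0.4000

Each stage contributes driven/driver: gear mesh 18/30 = 0.6, belt 3/6 = 0.5, gear mesh 36/27 = 1.3333.
Overall: 0.6 × 0.5 × 1.3333 = 0.4.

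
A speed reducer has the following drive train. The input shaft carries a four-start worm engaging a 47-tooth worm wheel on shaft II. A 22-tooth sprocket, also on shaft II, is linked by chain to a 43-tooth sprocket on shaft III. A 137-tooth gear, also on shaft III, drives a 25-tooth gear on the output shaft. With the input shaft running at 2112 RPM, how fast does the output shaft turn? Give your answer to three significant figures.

the input shaft → shaft II (worm, 47/4): 2112 ÷ 11.75 = 179.74 RPM
shaft II → shaft III (chain, 43/22): 179.74 ÷ 1.9545 = 91.962 RPM
shaft III → the output shaft (gear mesh, 25/137): 91.962 ÷ 0.18248 = 503.95 RPM

504 RPM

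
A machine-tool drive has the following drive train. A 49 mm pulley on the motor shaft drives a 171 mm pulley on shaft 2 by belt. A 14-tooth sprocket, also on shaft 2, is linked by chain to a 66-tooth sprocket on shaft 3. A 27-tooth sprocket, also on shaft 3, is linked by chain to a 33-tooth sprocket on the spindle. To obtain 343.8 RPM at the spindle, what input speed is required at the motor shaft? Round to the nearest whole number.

6913 RPM

Overall ratio R = 3.4898 × 4.7143 × 1.2222 = 20.108.
Required input speed = output speed × R = 343.8 × 20.108 = 6913.1 RPM.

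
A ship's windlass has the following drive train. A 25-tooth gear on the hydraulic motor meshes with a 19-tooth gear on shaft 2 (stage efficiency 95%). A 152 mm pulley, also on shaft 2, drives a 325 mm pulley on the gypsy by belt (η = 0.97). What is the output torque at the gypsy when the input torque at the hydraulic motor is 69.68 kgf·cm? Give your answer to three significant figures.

104 kgf·cm

Gear mesh: ratio = 19/25 = 0.76; torque at shaft 2 = 69.68 × 0.76 × 0.95 = 50.309 kgf·cm.
Belt: ratio = 325/152 = 2.1382; torque at the gypsy = 50.309 × 2.1382 × 0.97 = 104.34 kgf·cm.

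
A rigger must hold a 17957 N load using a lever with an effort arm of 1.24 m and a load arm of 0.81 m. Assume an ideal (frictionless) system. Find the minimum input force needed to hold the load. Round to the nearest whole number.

Lever MA = effort arm / load arm = 1.24/0.81 = 1.5309.
Effort = load / MA = 17957 / 1.5309 = 11730 N.

11730 N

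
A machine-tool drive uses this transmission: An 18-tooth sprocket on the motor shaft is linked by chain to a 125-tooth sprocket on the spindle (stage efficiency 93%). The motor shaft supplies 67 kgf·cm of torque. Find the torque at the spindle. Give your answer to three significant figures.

433 kgf·cm

chain 125/18 = 6.9444 → τ = 67·6.9444·0.93 = 432.71 kgf·cm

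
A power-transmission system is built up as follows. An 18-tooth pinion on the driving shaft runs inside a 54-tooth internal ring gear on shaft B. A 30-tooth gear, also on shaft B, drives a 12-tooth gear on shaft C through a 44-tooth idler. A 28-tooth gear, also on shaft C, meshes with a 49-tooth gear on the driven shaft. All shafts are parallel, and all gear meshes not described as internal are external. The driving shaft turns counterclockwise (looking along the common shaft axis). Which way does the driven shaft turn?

clockwise

the driving shaft → shaft B: internal mesh, same direction → CCW.
shaft B → shaft C: driver → idler → driven is 2 external meshes, 2 reversals → CCW.
shaft C → the driven shaft: external mesh, 1 reversal → CW.
3 reversals in total — an odd number — so the driven shaft turns opposite to the driving shaft.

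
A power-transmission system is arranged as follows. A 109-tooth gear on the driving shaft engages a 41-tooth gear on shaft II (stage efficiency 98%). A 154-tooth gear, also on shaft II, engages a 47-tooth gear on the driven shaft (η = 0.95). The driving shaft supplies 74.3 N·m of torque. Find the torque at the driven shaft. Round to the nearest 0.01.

7.94 N·m

After the gear mesh (41/109): 74.3 × 0.37615 × 0.98 = 27.389 N·m
After the gear mesh (47/154): 27.389 × 0.30519 × 0.95 = 7.941 N·m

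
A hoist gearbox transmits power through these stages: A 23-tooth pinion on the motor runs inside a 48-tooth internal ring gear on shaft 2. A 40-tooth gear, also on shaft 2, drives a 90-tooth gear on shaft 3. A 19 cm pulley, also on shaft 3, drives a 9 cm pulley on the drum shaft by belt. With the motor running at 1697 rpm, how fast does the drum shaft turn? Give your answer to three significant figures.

Internal gear: ratio = 48/23 = 2.087, so shaft 2 turns at 1697 / 2.087 = 813.15 rpm.
Gear mesh: ratio = 90/40 = 2.25, so shaft 3 turns at 813.15 / 2.25 = 361.4 rpm.
Belt: ratio = 9/19 = 0.47368, so the drum shaft turns at 361.4 / 0.47368 = 762.95 rpm.

763 rpm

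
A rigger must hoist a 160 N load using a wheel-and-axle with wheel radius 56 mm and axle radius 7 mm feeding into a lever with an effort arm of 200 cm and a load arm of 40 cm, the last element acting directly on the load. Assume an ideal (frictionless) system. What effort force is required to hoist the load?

Wheel-and-axle MA = R/r = 56/7 = 8.
Lever MA = effort arm / load arm = 200/40 = 5.
Combined ideal MA = 8 × 5 = 40.
Effort = load / MA = 160 / 40 = 4 N.

4 N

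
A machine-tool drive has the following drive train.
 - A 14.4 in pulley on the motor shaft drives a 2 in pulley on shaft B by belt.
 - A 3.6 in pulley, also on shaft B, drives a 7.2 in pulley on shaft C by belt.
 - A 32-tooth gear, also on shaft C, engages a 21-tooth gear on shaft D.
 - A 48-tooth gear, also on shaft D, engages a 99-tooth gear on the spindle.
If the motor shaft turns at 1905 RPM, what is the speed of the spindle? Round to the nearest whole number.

5067 RPM

Belt: ratio = 2/14.4 = 0.13889, so shaft B turns at 1905 / 0.13889 = 13716 RPM.
Belt: ratio = 7.2/3.6 = 2, so shaft C turns at 13716 / 2 = 6858 RPM.
Gear mesh: ratio = 21/32 = 0.65625, so shaft D turns at 6858 / 0.65625 = 10450 RPM.
Gear mesh: ratio = 99/48 = 2.0625, so the spindle turns at 10450 / 2.0625 = 5066.8 RPM.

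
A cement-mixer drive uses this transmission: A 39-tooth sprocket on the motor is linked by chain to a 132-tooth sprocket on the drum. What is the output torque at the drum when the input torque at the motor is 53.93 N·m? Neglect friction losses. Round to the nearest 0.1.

182.5 N·m

Chain: ratio = 132/39 = 3.3846; torque at the drum = 53.93 × 3.3846 = 182.53 N·m.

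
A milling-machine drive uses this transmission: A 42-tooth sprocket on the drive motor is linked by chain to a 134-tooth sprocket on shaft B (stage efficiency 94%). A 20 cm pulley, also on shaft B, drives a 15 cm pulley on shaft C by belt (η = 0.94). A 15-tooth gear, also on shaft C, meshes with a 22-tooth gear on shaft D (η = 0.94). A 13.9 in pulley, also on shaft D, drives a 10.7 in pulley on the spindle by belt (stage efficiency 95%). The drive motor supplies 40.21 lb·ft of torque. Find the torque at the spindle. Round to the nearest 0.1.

After the chain (134/42): 40.21 × 3.1905 × 0.94 = 120.59 lb·ft
After the belt (15/20): 120.59 × 0.75 × 0.94 = 85.017 lb·ft
After the gear mesh (22/15): 85.017 × 1.4667 × 0.94 = 117.21 lb·ft
After the belt (10.7/13.9): 117.21 × 0.76978 × 0.95 = 85.715 lb·ft

85.7 lb·ft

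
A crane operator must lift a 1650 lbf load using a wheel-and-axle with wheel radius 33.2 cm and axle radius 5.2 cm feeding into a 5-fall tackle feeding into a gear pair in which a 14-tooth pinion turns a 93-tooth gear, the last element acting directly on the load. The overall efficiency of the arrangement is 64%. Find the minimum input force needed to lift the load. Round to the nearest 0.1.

Wheel-and-axle MA = R/r = 33.2/5.2 = 6.3846.
Block-and-tackle MA = number of supporting rope parts = 5.
Gear pair MA = 93/14 = 6.6429.
Combined ideal MA = 6.3846 × 5 × 6.6429 = 212.06.
Actual MA = 212.06 × 0.64 = 135.72.
Effort = load / actual MA = 1650 / 135.72 = 12.158 lbf.

12.2 lbf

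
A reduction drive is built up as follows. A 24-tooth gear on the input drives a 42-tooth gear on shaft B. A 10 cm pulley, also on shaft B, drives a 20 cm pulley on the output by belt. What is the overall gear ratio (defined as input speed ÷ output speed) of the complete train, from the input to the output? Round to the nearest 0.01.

3.50

Each stage contributes driven/driver: gear mesh 42/24 = 1.75, belt 20/10 = 2.
Overall: 1.75 × 2 = 3.5.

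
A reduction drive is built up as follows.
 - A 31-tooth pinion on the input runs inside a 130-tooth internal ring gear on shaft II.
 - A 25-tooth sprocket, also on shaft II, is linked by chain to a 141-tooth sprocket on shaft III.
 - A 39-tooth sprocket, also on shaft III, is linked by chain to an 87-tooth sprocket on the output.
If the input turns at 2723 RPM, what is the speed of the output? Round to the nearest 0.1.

51.6 RPM

internal gear 130/31 = 4.1935 → 2723/4.1935 = 649.33 RPM
chain 141/25 = 5.64 → 649.33/5.64 = 115.13 RPM
chain 87/39 = 2.2308 → 115.13/2.2308 = 51.61 RPM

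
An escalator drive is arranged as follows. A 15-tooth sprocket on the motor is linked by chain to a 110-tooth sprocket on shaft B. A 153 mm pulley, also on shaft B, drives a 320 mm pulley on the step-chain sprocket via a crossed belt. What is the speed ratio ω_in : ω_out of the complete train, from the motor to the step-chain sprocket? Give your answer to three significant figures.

Each stage contributes driven/driver: chain 110/15 = 7.3333, belt 320/153 = 2.0915.
Overall: 7.3333 × 2.0915 = 15.338.

15.3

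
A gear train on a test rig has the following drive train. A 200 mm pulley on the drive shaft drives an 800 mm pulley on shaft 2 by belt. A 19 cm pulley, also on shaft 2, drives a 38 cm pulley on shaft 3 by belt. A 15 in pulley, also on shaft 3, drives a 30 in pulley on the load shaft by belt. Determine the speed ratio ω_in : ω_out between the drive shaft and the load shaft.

16

Each stage contributes driven/driver: belt 800/200 = 4, belt 38/19 = 2, belt 30/15 = 2.
Overall: 4 × 2 × 2 = 16.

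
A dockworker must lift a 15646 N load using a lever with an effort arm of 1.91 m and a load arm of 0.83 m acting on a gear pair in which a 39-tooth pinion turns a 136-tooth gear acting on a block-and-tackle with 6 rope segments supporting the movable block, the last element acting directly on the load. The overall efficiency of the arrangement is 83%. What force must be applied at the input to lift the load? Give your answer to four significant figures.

391.5 N

Lever MA = effort arm / load arm = 1.91/0.83 = 2.3012.
Gear pair MA = 136/39 = 3.4872.
Block-and-tackle MA = number of supporting rope parts = 6.
Combined ideal MA = 2.3012 × 3.4872 × 6 = 48.148.
Actual MA = 48.148 × 0.83 = 39.963.
Effort = load / actual MA = 15646 / 39.963 = 391.51 N.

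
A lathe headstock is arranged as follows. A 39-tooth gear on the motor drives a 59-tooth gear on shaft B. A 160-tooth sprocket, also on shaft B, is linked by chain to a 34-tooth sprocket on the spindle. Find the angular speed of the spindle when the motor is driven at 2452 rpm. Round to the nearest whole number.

the motor → shaft B (gear mesh, 59/39): 2452 ÷ 1.5128 = 1620.8 rpm
shaft B → the spindle (chain, 34/160): 1620.8 ÷ 0.2125 = 7627.4 rpm

7627 rpm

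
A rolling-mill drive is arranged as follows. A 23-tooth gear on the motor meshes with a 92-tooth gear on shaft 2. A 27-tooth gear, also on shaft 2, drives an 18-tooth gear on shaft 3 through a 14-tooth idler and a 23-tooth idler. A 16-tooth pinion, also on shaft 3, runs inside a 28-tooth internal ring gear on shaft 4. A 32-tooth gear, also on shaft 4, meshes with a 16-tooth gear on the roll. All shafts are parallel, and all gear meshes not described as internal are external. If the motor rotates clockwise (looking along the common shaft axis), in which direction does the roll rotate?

anticlockwise

the motor → shaft 2: external mesh, 1 reversal → CCW.
shaft 2 → shaft 3: driver → idler → idler → driven is 3 external meshes, 3 reversals → CW.
shaft 3 → shaft 4: internal mesh, same direction → CW.
shaft 4 → the roll: external mesh, 1 reversal → CCW.
5 reversals in total — an odd number — so the roll turns opposite to the motor.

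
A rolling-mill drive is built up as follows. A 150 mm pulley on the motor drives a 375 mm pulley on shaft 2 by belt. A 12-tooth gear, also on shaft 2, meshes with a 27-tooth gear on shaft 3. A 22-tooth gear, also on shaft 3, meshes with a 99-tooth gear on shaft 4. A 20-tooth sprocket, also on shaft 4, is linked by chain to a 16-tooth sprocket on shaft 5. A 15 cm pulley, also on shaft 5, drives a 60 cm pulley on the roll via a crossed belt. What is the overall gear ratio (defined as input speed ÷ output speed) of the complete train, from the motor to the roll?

81

Each stage contributes driven/driver: belt 375/150 = 2.5, gear mesh 27/12 = 2.25, gear mesh 99/22 = 4.5, chain 16/20 = 0.8, belt 60/15 = 4.
Overall: 2.5 × 2.25 × 4.5 × 0.8 × 4 = 81.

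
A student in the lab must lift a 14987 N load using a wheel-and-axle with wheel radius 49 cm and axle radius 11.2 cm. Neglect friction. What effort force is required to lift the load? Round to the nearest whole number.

Wheel-and-axle MA = R/r = 49/11.2 = 4.375.
Effort = load / MA = 14987 / 4.375 = 3425.6 N.

3426 N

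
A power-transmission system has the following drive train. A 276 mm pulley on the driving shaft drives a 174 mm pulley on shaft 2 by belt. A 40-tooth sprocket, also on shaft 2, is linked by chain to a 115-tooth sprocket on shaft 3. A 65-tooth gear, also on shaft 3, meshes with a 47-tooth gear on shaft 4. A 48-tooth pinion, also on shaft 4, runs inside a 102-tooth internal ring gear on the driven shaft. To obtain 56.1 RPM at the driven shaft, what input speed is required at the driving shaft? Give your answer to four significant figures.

Overall ratio R = 0.63043 × 2.875 × 0.72308 × 2.125 = 2.785.
Required input speed = output speed × R = 56.1 × 2.785 = 156.24 RPM.

156.2 RPM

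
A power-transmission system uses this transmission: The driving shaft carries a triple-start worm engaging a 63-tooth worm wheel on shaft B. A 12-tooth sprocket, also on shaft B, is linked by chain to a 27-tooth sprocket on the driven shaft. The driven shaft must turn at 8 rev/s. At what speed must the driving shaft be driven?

Overall ratio R = 21 × 2.25 = 47.25.
Required input speed = output speed × R = 8 × 47.25 = 378 rev/s.

378 rev/s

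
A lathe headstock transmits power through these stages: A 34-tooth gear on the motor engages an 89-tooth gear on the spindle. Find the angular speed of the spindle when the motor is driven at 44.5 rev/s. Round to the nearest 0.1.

Gear mesh: ratio = 89/34 = 2.6176, so the spindle turns at 44.5 / 2.6176 = 17 rev/s.

17.0 rev/s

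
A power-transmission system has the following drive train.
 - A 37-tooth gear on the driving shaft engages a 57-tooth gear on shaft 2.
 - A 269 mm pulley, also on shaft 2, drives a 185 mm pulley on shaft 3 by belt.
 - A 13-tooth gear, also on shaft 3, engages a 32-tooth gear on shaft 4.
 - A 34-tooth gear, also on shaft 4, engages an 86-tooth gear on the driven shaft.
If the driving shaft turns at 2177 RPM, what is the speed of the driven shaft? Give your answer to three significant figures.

330 RPM

the driving shaft → shaft 2 (gear mesh, 57/37): 2177 ÷ 1.5405 = 1413.1 RPM
shaft 2 → shaft 3 (belt, 185/269): 1413.1 ÷ 0.68773 = 2054.8 RPM
shaft 3 → shaft 4 (gear mesh, 32/13): 2054.8 ÷ 2.4615 = 834.76 RPM
shaft 4 → the driven shaft (gear mesh, 86/34): 834.76 ÷ 2.5294 = 330.02 RPM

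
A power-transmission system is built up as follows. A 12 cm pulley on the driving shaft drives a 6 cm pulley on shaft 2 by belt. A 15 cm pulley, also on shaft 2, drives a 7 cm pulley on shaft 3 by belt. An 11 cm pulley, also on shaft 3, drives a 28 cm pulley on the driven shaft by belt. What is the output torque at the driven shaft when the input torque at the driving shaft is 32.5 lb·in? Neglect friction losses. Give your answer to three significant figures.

19.3 lb·in

belt 6/12 = 0.5 → τ = 32.5·0.5 = 16.25 lb·in
belt 7/15 = 0.46667 → τ = 16.25·0.46667 = 7.5833 lb·in
belt 28/11 = 2.5455 → τ = 7.5833·2.5455 = 19.303 lb·in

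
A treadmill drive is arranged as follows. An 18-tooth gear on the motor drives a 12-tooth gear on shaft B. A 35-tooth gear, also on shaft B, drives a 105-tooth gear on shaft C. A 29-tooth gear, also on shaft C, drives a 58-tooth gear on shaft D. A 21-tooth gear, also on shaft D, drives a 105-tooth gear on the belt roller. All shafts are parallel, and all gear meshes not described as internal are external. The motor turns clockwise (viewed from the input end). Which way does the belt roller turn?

clockwise

the motor → shaft B: external mesh, 1 reversal → CCW.
shaft B → shaft C: external mesh, 1 reversal → CW.
shaft C → shaft D: external mesh, 1 reversal → CCW.
shaft D → the belt roller: external mesh, 1 reversal → CW.
4 reversals in total — an even number — so the belt roller turns the same way as the motor.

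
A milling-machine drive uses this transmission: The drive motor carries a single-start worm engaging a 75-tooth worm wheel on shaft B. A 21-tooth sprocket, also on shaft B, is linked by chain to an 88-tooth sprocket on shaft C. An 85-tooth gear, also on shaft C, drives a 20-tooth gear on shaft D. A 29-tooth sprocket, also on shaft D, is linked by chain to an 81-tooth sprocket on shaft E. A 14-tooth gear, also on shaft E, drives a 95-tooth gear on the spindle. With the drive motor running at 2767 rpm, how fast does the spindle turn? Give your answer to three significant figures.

1.97 rpm

the drive motor → shaft B (worm, 75/1): 2767 ÷ 75 = 36.893 rpm
shaft B → shaft C (chain, 88/21): 36.893 ÷ 4.1905 = 8.8041 rpm
shaft C → shaft D (gear mesh, 20/85): 8.8041 ÷ 0.23529 = 37.417 rpm
shaft D → shaft E (chain, 81/29): 37.417 ÷ 2.7931 = 13.396 rpm
shaft E → the spindle (gear mesh, 95/14): 13.396 ÷ 6.7857 = 1.9742 rpm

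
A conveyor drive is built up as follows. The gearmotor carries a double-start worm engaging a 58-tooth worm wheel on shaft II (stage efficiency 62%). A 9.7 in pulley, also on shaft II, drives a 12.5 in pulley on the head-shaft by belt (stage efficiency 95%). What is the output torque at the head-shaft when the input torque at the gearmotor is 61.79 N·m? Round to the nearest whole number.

worm 58/2 = 29 → τ = 61.79·29·0.62 = 1111 N·m
belt 12.5/9.7 = 1.2887 → τ = 1111·1.2887·0.95 = 1360.1 N·m

1360 N·m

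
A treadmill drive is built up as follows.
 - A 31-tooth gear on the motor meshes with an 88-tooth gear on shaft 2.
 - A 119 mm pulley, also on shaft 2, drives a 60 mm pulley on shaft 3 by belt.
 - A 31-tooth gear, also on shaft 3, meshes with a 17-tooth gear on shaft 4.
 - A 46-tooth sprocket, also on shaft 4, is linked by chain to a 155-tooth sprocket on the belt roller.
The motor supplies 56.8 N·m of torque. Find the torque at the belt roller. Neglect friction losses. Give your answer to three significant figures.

150 N·m

After the gear mesh (88/31): 56.8 × 2.8387 = 161.24 N·m
After the belt (60/119): 161.24 × 0.5042 = 81.297 N·m
After the gear mesh (17/31): 81.297 × 0.54839 = 44.582 N·m
After the chain (155/46): 44.582 × 3.3696 = 150.22 N·m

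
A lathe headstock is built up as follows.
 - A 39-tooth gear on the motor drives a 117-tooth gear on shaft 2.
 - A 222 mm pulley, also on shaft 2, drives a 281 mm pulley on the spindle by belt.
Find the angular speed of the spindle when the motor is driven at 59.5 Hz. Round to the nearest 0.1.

15.7 Hz

the motor → shaft 2 (gear mesh, 117/39): 59.5 ÷ 3 = 19.833 Hz
shaft 2 → the spindle (belt, 281/222): 19.833 ÷ 1.2658 = 15.669 Hz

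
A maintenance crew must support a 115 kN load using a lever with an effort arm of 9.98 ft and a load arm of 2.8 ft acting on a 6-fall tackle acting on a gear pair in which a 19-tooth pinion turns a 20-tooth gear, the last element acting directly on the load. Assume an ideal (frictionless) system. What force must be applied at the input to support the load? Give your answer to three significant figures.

Lever MA = effort arm / load arm = 9.98/2.8 = 3.5643.
Block-and-tackle MA = number of supporting rope parts = 6.
Gear pair MA = 20/19 = 1.0526.
Combined ideal MA = 3.5643 × 6 × 1.0526 = 22.511.
Effort = load / MA = 115 / 22.511 = 5.1086 kN.

5.11 kN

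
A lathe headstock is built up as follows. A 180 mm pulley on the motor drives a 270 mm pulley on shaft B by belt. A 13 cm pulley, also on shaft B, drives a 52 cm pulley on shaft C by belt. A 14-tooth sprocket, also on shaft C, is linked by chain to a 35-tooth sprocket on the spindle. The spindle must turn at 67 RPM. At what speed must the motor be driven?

1005 RPM

Overall ratio R = 1.5 × 4 × 2.5 = 15.
Required input speed = output speed × R = 67 × 15 = 1005 RPM.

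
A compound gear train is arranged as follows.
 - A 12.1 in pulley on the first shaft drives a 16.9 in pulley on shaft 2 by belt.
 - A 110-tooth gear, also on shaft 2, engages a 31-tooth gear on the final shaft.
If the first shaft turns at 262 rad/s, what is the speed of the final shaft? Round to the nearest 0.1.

Belt: ratio = 16.9/12.1 = 1.3967, so shaft 2 turns at 262 / 1.3967 = 187.59 rad/s.
Gear mesh: ratio = 31/110 = 0.28182, so the final shaft turns at 187.59 / 0.28182 = 665.63 rad/s.

665.6 rad/s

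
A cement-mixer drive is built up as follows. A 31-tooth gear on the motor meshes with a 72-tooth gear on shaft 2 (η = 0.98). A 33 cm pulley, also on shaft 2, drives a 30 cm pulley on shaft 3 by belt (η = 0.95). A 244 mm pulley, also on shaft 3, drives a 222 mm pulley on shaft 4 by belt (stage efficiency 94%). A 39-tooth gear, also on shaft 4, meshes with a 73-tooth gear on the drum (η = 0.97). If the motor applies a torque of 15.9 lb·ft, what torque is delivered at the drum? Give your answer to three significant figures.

48.5 lb·ft

gear mesh 72/31 = 2.3226 → τ = 15.9·2.3226·0.98 = 36.19 lb·ft
belt 30/33 = 0.90909 → τ = 36.19·0.90909·0.95 = 31.255 lb·ft
belt 222/244 = 0.90984 → τ = 31.255·0.90984·0.94 = 26.731 lb·ft
gear mesh 73/39 = 1.8718 → τ = 26.731·1.8718·0.97 = 48.534 lb·ft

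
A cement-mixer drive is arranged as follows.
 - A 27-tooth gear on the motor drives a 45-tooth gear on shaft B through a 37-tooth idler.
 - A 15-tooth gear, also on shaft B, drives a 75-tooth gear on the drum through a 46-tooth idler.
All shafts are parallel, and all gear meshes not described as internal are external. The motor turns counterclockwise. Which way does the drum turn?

counterclockwise

the motor → shaft B: driver → idler → driven is 2 external meshes, 2 reversals → CCW.
shaft B → the drum: driver → idler → driven is 2 external meshes, 2 reversals → CCW.
4 reversals in total — an even number — so the drum turns the same way as the motor.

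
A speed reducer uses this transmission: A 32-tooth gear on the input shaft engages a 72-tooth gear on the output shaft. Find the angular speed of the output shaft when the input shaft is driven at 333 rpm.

148 rpm

Gear mesh: ratio = 72/32 = 2.25, so the output shaft turns at 333 / 2.25 = 148 rpm.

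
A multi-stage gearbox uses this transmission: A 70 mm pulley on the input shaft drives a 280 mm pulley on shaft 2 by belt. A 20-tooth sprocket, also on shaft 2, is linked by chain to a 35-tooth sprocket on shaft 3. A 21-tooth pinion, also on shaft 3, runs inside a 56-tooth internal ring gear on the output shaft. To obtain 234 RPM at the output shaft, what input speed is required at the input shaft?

Overall ratio R = 4 × 1.75 × 2.6667 = 18.667.
Required input speed = output speed × R = 234 × 18.667 = 4368 RPM.

4368 RPM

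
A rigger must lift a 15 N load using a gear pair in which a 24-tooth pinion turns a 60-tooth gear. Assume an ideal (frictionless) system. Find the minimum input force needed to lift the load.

6 N

Gear pair MA = 60/24 = 2.5.
Effort = load / MA = 15 / 2.5 = 6 N.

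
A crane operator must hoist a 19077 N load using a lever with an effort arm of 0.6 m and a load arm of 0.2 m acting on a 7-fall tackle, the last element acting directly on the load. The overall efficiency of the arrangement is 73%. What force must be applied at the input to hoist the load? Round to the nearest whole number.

Lever MA = effort arm / load arm = 0.6/0.2 = 3.
Block-and-tackle MA = number of supporting rope parts = 7.
Combined ideal MA = 3 × 7 = 21.
Actual MA = 21 × 0.73 = 15.33.
Effort = load / actual MA = 19077 / 15.33 = 1244.4 N.

1244 N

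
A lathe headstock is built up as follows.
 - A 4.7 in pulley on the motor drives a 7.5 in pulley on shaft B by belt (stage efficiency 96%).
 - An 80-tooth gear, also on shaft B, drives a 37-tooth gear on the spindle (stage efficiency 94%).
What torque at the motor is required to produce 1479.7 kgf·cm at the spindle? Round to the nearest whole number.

2222 kgf·cm

Overall ratio R = 1.5957 × 0.4625 = 0.73803; overall efficiency η = 0.96 × 0.94 = 0.9024.
Input torque = output torque / (R × η) = 1479.7 / (0.73803 × 0.9024) = 2221.8 kgf·cm.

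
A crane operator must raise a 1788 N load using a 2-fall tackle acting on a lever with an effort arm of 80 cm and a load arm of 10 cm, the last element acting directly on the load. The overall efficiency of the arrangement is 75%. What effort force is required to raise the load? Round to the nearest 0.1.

Block-and-tackle MA = number of supporting rope parts = 2.
Lever MA = effort arm / load arm = 80/10 = 8.
Combined ideal MA = 2 × 8 = 16.
Actual MA = 16 × 0.75 = 12.
Effort = load / actual MA = 1788 / 12 = 149 N.

149.0 N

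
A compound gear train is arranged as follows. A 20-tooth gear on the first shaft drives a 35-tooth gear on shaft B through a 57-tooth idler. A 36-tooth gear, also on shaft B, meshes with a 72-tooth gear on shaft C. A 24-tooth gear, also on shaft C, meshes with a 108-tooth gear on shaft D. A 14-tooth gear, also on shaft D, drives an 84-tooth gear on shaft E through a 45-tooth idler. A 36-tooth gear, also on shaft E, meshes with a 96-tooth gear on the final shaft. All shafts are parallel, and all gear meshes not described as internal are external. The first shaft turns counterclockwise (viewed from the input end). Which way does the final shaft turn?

the first shaft → shaft B: driver → idler → driven is 2 external meshes, 2 reversals → CCW.
shaft B → shaft C: external mesh, 1 reversal → CW.
shaft C → shaft D: external mesh, 1 reversal → CCW.
shaft D → shaft E: driver → idler → driven is 2 external meshes, 2 reversals → CCW.
shaft E → the final shaft: external mesh, 1 reversal → CW.
7 reversals in total — an odd number — so the final shaft turns opposite to the first shaft.

clockwise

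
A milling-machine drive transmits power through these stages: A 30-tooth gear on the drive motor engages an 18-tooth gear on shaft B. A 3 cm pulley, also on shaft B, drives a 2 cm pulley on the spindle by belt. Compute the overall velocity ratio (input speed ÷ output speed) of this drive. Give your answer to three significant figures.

0.400

Each stage contributes driven/driver: gear mesh 18/30 = 0.6, belt 2/3 = 0.66667.
Overall: 0.6 × 0.66667 = 0.4.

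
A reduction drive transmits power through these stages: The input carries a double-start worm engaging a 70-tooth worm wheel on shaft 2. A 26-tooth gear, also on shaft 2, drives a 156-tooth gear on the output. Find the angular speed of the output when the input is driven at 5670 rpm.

Worm: ratio = 70/2 = 35, so shaft 2 turns at 5670 / 35 = 162 rpm.
Gear mesh: ratio = 156/26 = 6, so the output turns at 162 / 6 = 27 rpm.

27 rpm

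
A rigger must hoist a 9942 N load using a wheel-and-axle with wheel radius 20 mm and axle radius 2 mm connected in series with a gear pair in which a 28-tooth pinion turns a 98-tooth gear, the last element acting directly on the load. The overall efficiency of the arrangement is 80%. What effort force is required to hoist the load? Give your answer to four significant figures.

Wheel-and-axle MA = R/r = 20/2 = 10.
Gear pair MA = 98/28 = 3.5.
Combined ideal MA = 10 × 3.5 = 35.
Actual MA = 35 × 0.80 = 28.
Effort = load / actual MA = 9942 / 28 = 355.07 N.

355.1 N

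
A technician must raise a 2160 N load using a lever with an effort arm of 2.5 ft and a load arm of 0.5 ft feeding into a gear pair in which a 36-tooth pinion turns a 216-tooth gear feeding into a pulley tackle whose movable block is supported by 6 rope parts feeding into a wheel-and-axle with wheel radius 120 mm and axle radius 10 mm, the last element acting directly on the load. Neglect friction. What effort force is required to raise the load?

1 N

Lever MA = effort arm / load arm = 2.5/0.5 = 5.
Gear pair MA = 216/36 = 6.
Block-and-tackle MA = number of supporting rope parts = 6.
Wheel-and-axle MA = R/r = 120/10 = 12.
Combined ideal MA = 5 × 6 × 6 × 12 = 2160.
Effort = load / MA = 2160 / 2160 = 1 N.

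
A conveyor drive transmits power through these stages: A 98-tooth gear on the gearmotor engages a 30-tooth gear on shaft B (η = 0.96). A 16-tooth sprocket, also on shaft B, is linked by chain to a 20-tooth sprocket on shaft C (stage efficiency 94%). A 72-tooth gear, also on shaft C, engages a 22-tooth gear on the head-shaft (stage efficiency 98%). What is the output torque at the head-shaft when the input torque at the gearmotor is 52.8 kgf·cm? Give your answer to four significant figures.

5.460 kgf·cm

gear mesh 30/98 = 0.30612 → τ = 52.8·0.30612·0.96 = 15.517 kgf·cm
chain 20/16 = 1.25 → τ = 15.517·1.25·0.94 = 18.232 kgf·cm
gear mesh 22/72 = 0.30556 → τ = 18.232·0.30556·0.98 = 5.4595 kgf·cm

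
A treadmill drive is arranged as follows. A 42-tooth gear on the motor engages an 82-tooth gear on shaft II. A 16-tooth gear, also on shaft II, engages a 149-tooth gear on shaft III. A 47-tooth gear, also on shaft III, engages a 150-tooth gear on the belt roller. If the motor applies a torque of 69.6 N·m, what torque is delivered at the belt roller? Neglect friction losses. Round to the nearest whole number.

4039 N·m

Gear mesh: ratio = 82/42 = 1.9524; torque at shaft II = 69.6 × 1.9524 = 135.89 N·m.
Gear mesh: ratio = 149/16 = 9.3125; torque at shaft III = 135.89 × 9.3125 = 1265.4 N·m.
Gear mesh: ratio = 150/47 = 3.1915; torque at the belt roller = 1265.4 × 3.1915 = 4038.6 N·m.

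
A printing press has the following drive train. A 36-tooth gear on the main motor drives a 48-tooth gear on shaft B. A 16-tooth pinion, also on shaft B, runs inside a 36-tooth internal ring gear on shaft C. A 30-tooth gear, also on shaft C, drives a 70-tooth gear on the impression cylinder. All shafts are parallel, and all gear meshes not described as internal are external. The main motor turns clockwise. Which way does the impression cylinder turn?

the main motor → shaft B: external mesh, 1 reversal → CCW.
shaft B → shaft C: internal mesh, same direction → CCW.
shaft C → the impression cylinder: external mesh, 1 reversal → CW.
2 reversals in total — an even number — so the impression cylinder turns the same way as the main motor.

clockwise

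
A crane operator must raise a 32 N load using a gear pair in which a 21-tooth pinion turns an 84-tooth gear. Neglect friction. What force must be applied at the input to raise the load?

Gear pair MA = 84/21 = 4.
Effort = load / MA = 32 / 4 = 8 N.

8 N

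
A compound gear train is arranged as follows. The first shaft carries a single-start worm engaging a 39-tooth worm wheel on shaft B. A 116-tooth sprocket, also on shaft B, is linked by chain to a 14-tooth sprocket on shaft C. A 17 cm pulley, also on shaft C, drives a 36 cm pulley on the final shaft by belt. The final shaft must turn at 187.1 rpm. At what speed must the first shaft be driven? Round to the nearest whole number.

Overall ratio R = 39 × 0.12069 × 2.1176 = 9.9675.
Required input speed = output speed × R = 187.1 × 9.9675 = 1864.9 rpm.

1865 rpm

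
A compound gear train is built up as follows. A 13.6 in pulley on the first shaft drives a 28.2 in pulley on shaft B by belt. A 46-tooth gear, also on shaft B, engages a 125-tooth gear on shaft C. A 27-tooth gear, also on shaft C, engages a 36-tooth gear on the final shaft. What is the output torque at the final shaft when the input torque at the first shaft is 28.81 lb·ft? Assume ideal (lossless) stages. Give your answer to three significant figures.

216 lb·ft

Belt: ratio = 28.2/13.6 = 2.0735; torque at shaft B = 28.81 × 2.0735 = 59.738 lb·ft.
Gear mesh: ratio = 125/46 = 2.7174; torque at shaft C = 59.738 × 2.7174 = 162.33 lb·ft.
Gear mesh: ratio = 36/27 = 1.3333; torque at the final shaft = 162.33 × 1.3333 = 216.44 lb·ft.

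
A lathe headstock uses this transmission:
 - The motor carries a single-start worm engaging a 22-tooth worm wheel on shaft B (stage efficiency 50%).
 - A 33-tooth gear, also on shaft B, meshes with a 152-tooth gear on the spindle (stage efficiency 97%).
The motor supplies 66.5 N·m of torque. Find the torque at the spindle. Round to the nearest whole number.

3268 N·m

Worm: ratio = 22/1 = 22; torque at shaft B = 66.5 × 22 × 0.50 = 731.5 N·m.
Gear mesh: ratio = 152/33 = 4.6061; torque at the spindle = 731.5 × 4.6061 × 0.97 = 3268.3 N·m.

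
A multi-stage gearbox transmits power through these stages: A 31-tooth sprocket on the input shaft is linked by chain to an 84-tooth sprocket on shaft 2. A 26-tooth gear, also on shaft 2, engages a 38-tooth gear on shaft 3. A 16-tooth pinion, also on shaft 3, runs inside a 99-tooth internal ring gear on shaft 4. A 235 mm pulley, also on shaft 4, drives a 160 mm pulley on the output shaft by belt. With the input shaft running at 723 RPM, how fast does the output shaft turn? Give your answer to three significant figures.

43.3 RPM

chain 84/31 = 2.7097 → 723/2.7097 = 266.82 RPM
gear mesh 38/26 = 1.4615 → 266.82/1.4615 = 182.56 RPM
internal gear 99/16 = 6.1875 → 182.56/6.1875 = 29.505 RPM
belt 160/235 = 0.68085 → 29.505/0.68085 = 43.335 RPM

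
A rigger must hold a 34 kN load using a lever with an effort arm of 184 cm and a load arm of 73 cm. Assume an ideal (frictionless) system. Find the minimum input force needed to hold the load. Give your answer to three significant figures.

Lever MA = effort arm / load arm = 184/73 = 2.5205.
Effort = load / MA = 34 / 2.5205 = 13.489 kN.

13.5 kN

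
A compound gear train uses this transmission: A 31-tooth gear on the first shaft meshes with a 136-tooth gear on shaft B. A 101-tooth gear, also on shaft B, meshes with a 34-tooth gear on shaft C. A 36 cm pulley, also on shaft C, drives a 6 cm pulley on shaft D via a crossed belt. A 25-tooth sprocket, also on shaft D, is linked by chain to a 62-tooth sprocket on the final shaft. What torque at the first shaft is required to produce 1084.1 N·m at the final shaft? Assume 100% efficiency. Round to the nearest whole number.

Overall ratio R = 4.3871 × 0.33663 × 0.16667 × 2.48 = 0.61043.
Input torque = output torque / R = 1084.1 / 0.61043 = 1776 N·m.

1776 N·m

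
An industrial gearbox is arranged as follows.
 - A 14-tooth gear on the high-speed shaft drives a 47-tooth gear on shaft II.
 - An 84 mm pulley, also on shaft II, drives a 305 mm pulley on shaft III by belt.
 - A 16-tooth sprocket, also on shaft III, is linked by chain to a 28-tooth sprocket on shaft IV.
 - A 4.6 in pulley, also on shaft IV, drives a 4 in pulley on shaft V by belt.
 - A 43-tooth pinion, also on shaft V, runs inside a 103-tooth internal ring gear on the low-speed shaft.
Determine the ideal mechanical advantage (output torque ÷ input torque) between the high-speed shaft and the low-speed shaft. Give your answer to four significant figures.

Each stage contributes driven/driver: gear mesh 47/14 = 3.3571, belt 305/84 = 3.631, chain 28/16 = 1.75, belt 4/4.6 = 0.86957, internal gear 103/43 = 2.3953.
Overall: 3.3571 × 3.631 × 1.75 × 0.86957 × 2.3953 = 44.432.

44.43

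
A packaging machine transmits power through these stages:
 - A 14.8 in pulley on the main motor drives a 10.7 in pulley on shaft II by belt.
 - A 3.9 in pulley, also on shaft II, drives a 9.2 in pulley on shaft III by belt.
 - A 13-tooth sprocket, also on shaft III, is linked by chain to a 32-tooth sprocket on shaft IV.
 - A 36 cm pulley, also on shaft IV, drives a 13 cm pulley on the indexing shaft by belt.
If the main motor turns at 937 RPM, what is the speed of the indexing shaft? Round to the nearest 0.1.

618.1 RPM

the main motor → shaft II (belt, 10.7/14.8): 937 ÷ 0.72297 = 1296 RPM
shaft II → shaft III (belt, 9.2/3.9): 1296 ÷ 2.359 = 549.41 RPM
shaft III → shaft IV (chain, 32/13): 549.41 ÷ 2.4615 = 223.2 RPM
shaft IV → the indexing shaft (belt, 13/36): 223.2 ÷ 0.36111 = 618.08 RPM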